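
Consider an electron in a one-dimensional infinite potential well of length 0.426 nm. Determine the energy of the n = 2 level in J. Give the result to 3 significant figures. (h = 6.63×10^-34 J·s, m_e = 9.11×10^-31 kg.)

E_2 = 1.33×10^-18 J

For an infinite well E_n = n²h²/(8m_eL²), so E_1 = h²/(8m_eL²) = (6.63×10^-34)²/(8·9.11×10^-31·(4.26×10^-10 m)²) = 3.324×10^-19 J.
Then E_2 = 2²·E_1 = 4·3.324×10^-19 J = 1.33×10^-18 J.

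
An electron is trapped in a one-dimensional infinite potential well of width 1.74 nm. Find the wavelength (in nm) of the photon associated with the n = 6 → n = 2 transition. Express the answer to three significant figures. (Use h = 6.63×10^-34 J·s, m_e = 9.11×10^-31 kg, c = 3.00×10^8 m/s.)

E_1 = h²/(8m_eL²) = 1.992×10^-20 J, so ΔE = (6² − 2²)E_1 = 6.374×10^-19 J.
λ = hc/ΔE = (6.63×10^-34·3.00×10^8)/6.374×10^-19 = 3.12×10^-7 m = 312 nm.

λ = 312 nm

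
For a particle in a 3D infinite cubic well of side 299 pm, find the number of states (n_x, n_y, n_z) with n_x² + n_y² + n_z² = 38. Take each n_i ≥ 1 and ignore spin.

The level has n_x² + n_y² + n_z² = 38. The ordered positive-integer solutions are (1, 1, 6), (1, 6, 1), (2, 3, 5), (2, 5, 3), (3, 2, 5), (3, 5, 2), (5, 2, 3), (5, 3, 2), (6, 1, 1).
That gives 9 states.

degeneracy = 9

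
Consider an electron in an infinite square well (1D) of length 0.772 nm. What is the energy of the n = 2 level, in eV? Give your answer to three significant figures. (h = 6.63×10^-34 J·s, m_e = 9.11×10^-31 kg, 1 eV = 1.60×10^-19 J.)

E_2 = 2.53 eV

For an infinite well E_n = n²h²/(8m_eL²), so E_1 = h²/(8m_eL²) = (6.63×10^-34)²/(8·9.11×10^-31·(7.72×10^-10 m)²) = 1.012×10^-19 J.
Then E_2 = 2²·E_1 = 4·1.012×10^-19 J = 4.048×10^-19 J.
Converting, E_2 = 4.048×10^-19 J / (1.60×10^-19 J/eV) = 2.53 eV.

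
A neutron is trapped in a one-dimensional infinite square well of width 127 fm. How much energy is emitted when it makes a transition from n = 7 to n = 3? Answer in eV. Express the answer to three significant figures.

|ΔE| = 5.07×10^5 eV

E_1 = h²/(8m_nL²) = 2.031×10^-15 J.
|ΔE| = |7² − 3²|·E_1 = 40·2.031×10^-15 J = 8.124×10^-14 J = 5.07×10^5 eV.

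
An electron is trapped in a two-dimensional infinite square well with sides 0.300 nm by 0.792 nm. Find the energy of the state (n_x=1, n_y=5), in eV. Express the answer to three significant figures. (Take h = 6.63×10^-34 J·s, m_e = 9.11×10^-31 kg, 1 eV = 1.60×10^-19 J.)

E = 19.2 eV

For a 2D rectangular well E = (h²/8m_e)·Σ n_i²/L_i² = (6.63×10^-34)²/(8·9.11×10^-31) · [1²/(0.300 nm)² + 5²/(0.792 nm)²].
Evaluating gives E = 3.074×10^-18 J = 19.2 eV.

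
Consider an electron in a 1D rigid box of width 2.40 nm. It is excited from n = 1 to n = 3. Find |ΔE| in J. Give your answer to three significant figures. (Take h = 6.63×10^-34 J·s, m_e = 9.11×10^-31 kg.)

|ΔE| = 8.38×10^-20 J

E_1 = h²/(8m_eL²) = 1.047×10^-20 J.
|ΔE| = |1² − 3²|·E_1 = 8·1.047×10^-20 J = 8.38×10^-20 J.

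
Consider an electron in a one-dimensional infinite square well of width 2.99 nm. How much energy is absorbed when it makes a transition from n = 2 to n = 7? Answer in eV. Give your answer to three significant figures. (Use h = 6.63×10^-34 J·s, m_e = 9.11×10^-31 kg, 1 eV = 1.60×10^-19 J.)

|ΔE| = 1.90 eV

E_1 = h²/(8m_eL²) = 6.746×10^-21 J.
|ΔE| = |2² − 7²|·E_1 = 45·6.746×10^-21 J = 3.036×10^-19 J = 1.90 eV.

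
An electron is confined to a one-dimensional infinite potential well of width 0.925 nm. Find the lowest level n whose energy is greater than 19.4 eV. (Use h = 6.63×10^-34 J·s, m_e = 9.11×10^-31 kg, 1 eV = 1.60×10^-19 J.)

n = 7

E_1 = h²/(8m_eL²) = 7.049×10^-20 J = 0.4406 eV.
Need n² > 19.4/0.4406 = 44.03, i.e. n > 6.636.
The smallest integer satisfying this is n = 7.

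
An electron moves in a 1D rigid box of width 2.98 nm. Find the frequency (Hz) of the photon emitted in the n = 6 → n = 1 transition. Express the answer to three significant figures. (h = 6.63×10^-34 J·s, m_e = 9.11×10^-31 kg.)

E_1 = h²/(8m_eL²) = 6.792×10^-21 J and ΔE = (6² − 1²)E_1 = 2.377×10^-19 J.
f = ΔE/h = 2.377×10^-19/6.63×10^-34 = 3.59×10^14 Hz.

f = 3.59×10^14 Hz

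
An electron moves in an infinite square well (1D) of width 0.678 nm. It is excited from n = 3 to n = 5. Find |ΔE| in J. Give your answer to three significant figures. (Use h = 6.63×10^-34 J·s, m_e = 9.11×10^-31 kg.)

|ΔE| = 2.10×10^-18 J

E_1 = h²/(8m_eL²) = 1.312×10^-19 J.
|ΔE| = |3² − 5²|·E_1 = 16·1.312×10^-19 J = 2.10×10^-18 J.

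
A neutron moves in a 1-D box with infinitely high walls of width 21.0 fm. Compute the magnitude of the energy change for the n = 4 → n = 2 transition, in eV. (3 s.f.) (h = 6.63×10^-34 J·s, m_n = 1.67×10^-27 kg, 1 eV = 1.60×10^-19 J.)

|ΔE| = 5.60×10^6 eV

E_1 = h²/(8m_nL²) = 7.461×10^-14 J.
|ΔE| = |4² − 2²|·E_1 = 12·7.461×10^-14 J = 8.953×10^-13 J = 5.60×10^6 eV.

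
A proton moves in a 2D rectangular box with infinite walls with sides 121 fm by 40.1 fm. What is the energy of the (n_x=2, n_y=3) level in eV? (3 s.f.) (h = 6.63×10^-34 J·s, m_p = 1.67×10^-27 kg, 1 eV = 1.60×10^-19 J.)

For a 2D rectangular well E = (h²/8m_p)·Σ n_i²/L_i² = (6.63×10^-34)²/(8·1.67×10^-27) · [2²/(121 fm)² + 3²/(40.1 fm)²].
Evaluating gives E = 1.931×10^-13 J = 1.21×10^6 eV.

E = 1.21×10^6 eV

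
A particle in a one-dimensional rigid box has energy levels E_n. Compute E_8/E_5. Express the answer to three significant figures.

2.56

E_n ∝ n², so E_8/E_5 = 8²/5² = 64/25 = 2.56.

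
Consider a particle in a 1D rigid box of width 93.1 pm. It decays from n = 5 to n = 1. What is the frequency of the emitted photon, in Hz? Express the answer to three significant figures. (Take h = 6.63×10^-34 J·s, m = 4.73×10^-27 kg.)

f = 4.85×10^13 Hz

E_1 = h²/(8mL²) = 1.340×10^-21 J and ΔE = (5² − 1²)E_1 = 3.216×10^-20 J.
f = ΔE/h = 3.216×10^-20/6.63×10^-34 = 4.85×10^13 Hz.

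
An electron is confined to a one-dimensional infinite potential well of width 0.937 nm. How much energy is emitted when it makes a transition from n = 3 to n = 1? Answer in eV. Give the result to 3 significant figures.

|ΔE| = 3.43 eV

E_1 = h²/(8m_eL²) = 6.862×10^-20 J.
|ΔE| = |3² − 1²|·E_1 = 8·6.862×10^-20 J = 5.490×10^-19 J = 3.43 eV.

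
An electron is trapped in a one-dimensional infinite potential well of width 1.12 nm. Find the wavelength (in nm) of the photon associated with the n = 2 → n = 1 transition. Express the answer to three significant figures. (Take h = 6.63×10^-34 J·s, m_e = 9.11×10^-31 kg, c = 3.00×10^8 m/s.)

λ = 1.38×10^3 nm

E_1 = h²/(8m_eL²) = 4.808×10^-20 J, so ΔE = (2² − 1²)E_1 = 1.442×10^-19 J.
λ = hc/ΔE = (6.63×10^-34·3.00×10^8)/1.442×10^-19 = 1.38×10^-6 m = 1.38×10^3 nm.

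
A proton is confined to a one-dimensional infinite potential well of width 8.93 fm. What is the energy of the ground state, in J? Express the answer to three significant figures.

For an infinite well E_n = n²h²/(8m_pL²), so E_1 = h²/(8m_pL²) = (6.626×10^-34)²/(8·1.673×10^-27·(8.93×10^-15 m)²) = 4.114×10^-13 J.

E_1 = 4.11×10^-13 J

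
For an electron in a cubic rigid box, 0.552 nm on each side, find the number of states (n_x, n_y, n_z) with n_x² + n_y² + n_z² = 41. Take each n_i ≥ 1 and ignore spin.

degeneracy = 9

The level has n_x² + n_y² + n_z² = 41. The ordered positive-integer solutions are (1, 2, 6), (1, 6, 2), (2, 1, 6), (2, 6, 1), (3, 4, 4), (4, 3, 4), (4, 4, 3), (6, 1, 2), (6, 2, 1).
That gives 9 states.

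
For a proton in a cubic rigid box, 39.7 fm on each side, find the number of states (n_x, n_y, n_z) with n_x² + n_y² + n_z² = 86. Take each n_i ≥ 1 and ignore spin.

The level has n_x² + n_y² + n_z² = 86. The ordered positive-integer solutions are (1, 2, 9), (1, 6, 7), (1, 7, 6), (1, 9, 2), (2, 1, 9), (2, 9, 1), (5, 5, 6), (5, 6, 5), (6, 1, 7), (6, 5, 5), (6, 7, 1), (7, 1, 6), (7, 6, 1), (9, 1, 2), (9, 2, 1).
That gives 15 states.

degeneracy = 15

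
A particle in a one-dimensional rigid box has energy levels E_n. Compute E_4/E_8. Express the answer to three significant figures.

E_n ∝ n², so E_4/E_8 = 4²/8² = 16/64 = 0.250.

0.250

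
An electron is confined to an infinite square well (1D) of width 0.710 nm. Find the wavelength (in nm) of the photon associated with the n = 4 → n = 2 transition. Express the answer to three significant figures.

E_1 = h²/(8m_eL²) = 1.195×10^-19 J, so ΔE = (4² − 2²)E_1 = 1.434×10^-18 J.
λ = hc/ΔE = (6.626×10^-34·2.998×10^8)/1.434×10^-18 = 1.39×10^-7 m = 139 nm.

λ = 139 nm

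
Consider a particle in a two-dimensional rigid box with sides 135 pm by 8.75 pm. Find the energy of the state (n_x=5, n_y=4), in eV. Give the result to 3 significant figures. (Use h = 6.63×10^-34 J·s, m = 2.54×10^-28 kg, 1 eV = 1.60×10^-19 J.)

E = 284 eV

For a 2D rectangular well E = (h²/8m)·Σ n_i²/L_i² = (6.63×10^-34)²/(8·2.54×10^-28) · [5²/(135 pm)² + 4²/(8.75 pm)²].
Evaluating gives E = 4.550×10^-17 J = 284 eV.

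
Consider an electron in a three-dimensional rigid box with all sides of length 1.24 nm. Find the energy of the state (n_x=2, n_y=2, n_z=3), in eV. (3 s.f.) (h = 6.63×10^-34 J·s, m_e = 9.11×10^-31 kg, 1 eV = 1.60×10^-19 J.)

E = 4.17 eV

For a 3D rectangular well E = (h²/8m_e)·Σ n_i²/L_i² = (6.63×10^-34)²/(8·9.11×10^-31) · [2²/(1.24 nm)² + 2²/(1.24 nm)² + 3²/(1.24 nm)²].
Evaluating gives E = 6.668×10^-19 J = 4.17 eV.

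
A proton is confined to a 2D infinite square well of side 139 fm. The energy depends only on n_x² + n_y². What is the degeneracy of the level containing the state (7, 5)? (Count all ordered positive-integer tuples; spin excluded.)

The level has n_x² + n_y² = 74. The ordered positive-integer solutions are (5, 7), (7, 5).
That gives 2 states.

degeneracy = 2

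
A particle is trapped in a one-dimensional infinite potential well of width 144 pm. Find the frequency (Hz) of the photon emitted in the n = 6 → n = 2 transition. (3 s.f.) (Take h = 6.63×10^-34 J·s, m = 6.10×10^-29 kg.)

f = 2.10×10^15 Hz

E_1 = h²/(8mL²) = 4.344×10^-20 J and ΔE = (6² − 2²)E_1 = 1.390×10^-18 J.
f = ΔE/h = 1.390×10^-18/6.63×10^-34 = 2.10×10^15 Hz.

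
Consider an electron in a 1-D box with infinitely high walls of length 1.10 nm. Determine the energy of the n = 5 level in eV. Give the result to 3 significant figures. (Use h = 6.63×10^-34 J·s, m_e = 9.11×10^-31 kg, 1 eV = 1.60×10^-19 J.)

E_5 = 7.79 eV

For an infinite well E_n = n²h²/(8m_eL²), so E_1 = h²/(8m_eL²) = (6.63×10^-34)²/(8·9.11×10^-31·(1.10×10^-9 m)²) = 4.985×10^-20 J.
Then E_5 = 5²·E_1 = 25·4.985×10^-20 J = 1.246×10^-18 J.
Converting, E_5 = 1.246×10^-18 J / (1.60×10^-19 J/eV) = 7.79 eV.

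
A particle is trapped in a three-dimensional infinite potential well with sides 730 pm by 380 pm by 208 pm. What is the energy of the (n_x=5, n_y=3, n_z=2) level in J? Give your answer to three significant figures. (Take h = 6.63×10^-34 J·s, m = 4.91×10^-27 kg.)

E = 2.26×10^-21 J

For a 3D rectangular well E = (h²/8m)·Σ n_i²/L_i² = (6.63×10^-34)²/(8·4.91×10^-27) · [5²/(730 pm)² + 3²/(380 pm)² + 2²/(208 pm)²].
Evaluating gives E = 2.26×10^-21 J.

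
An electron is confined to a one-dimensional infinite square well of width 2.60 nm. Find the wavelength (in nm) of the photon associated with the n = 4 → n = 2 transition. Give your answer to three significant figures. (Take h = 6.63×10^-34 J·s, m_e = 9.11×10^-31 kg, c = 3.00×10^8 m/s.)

λ = 1.86×10^3 nm

E_1 = h²/(8m_eL²) = 8.922×10^-21 J, so ΔE = (4² − 2²)E_1 = 1.071×10^-19 J.
λ = hc/ΔE = (6.63×10^-34·3.00×10^8)/1.071×10^-19 = 1.86×10^-6 m = 1.86×10^3 nm.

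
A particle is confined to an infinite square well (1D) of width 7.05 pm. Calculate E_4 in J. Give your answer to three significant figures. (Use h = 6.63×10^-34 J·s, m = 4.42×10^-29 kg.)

For an infinite well E_n = n²h²/(8mL²), so E_1 = h²/(8mL²) = (6.63×10^-34)²/(8·4.42×10^-29·(7.05×10^-12 m)²) = 2.501×10^-17 J.
Then E_4 = 4²·E_1 = 16·2.501×10^-17 J = 4.00×10^-16 J.

E_4 = 4.00×10^-16 J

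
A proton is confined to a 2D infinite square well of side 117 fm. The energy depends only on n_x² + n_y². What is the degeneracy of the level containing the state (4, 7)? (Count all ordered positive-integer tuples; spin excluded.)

degeneracy = 4

The level has n_x² + n_y² = 65. The ordered positive-integer solutions are (1, 8), (4, 7), (7, 4), (8, 1).
That gives 4 states.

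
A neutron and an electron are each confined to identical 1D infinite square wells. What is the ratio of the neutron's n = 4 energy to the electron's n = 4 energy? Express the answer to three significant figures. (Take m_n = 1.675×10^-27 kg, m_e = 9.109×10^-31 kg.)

E_n ∝ 1/m at fixed n and L, so the ratio is m_e/m_n = 9.109×10^-31/1.675×10^-27 = 5.44×10^-4.

5.44×10^-4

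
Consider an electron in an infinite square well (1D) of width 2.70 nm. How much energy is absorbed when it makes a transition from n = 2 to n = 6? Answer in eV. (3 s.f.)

E_1 = h²/(8m_eL²) = 8.264×10^-21 J.
|ΔE| = |2² − 6²|·E_1 = 32·8.264×10^-21 J = 2.644×10^-19 J = 1.65 eV.

|ΔE| = 1.65 eV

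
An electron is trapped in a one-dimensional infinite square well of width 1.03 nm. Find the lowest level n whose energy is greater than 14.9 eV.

n = 7

E_1 = h²/(8m_eL²) = 5.679×10^-20 J = 0.3545 eV.
Need n² > 14.9/0.3545 = 42.03, i.e. n > 6.483.
The smallest integer satisfying this is n = 7.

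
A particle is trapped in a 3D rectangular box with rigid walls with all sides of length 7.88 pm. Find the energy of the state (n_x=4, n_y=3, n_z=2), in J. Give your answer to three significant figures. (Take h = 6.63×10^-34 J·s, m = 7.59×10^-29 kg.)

E = 3.38×10^-16 J

For a 3D rectangular well E = (h²/8m)·Σ n_i²/L_i² = (6.63×10^-34)²/(8·7.59×10^-29) · [4²/(7.88 pm)² + 3²/(7.88 pm)² + 2²/(7.88 pm)²].
Evaluating gives E = 3.38×10^-16 J.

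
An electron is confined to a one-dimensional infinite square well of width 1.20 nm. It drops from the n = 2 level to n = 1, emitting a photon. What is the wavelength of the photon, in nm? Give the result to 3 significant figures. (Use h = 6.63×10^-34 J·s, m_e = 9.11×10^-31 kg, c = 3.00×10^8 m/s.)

E_1 = h²/(8m_eL²) = 4.188×10^-20 J, so ΔE = (2² − 1²)E_1 = 1.256×10^-19 J.
λ = hc/ΔE = (6.63×10^-34·3.00×10^8)/1.256×10^-19 = 1.58×10^-6 m = 1.58×10^3 nm.

λ = 1.58×10^3 nm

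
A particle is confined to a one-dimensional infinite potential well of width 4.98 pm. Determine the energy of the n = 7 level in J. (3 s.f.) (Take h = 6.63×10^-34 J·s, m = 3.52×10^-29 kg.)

E_7 = 3.08×10^-15 J

For an infinite well E_n = n²h²/(8mL²), so E_1 = h²/(8mL²) = (6.63×10^-34)²/(8·3.52×10^-29·(4.98×10^-12 m)²) = 6.294×10^-17 J.
Then E_7 = 7²·E_1 = 49·6.294×10^-17 J = 3.08×10^-15 J.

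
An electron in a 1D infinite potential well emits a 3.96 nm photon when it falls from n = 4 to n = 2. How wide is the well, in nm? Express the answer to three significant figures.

L = 0.120 nm

The photon carries ΔE = hc/λ = 6.626×10^-34·2.998×10^8/3.96×10^-9 m = 5.016×10^-17 J.
Since ΔE = (4² − 2²)E_1, E_1 = 4.180×10^-18 J, and L = h/√(8m_eE_1) = 1.20×10^-10 m = 0.120 nm.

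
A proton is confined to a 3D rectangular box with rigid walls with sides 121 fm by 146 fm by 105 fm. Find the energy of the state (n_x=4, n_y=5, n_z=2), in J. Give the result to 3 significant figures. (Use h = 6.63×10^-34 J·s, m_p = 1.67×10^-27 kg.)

E = 8.65×10^-14 J

For a 3D rectangular well E = (h²/8m_p)·Σ n_i²/L_i² = (6.63×10^-34)²/(8·1.67×10^-27) · [4²/(121 fm)² + 5²/(146 fm)² + 2²/(105 fm)²].
Evaluating gives E = 8.65×10^-14 J.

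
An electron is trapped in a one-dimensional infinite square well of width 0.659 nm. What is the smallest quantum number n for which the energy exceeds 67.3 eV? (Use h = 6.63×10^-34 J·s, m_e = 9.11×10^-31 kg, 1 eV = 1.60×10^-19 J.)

E_1 = h²/(8m_eL²) = 1.389×10^-19 J = 0.8681 eV.
Need n² > 67.3/0.8681 = 77.53, i.e. n > 8.805.
The smallest integer satisfying this is n = 9.

n = 9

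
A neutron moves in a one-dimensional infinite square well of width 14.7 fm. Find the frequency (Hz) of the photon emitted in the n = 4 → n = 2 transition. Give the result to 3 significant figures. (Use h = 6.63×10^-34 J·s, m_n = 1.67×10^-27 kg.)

E_1 = h²/(8m_nL²) = 1.523×10^-13 J and ΔE = (4² − 2²)E_1 = 1.828×10^-12 J.
f = ΔE/h = 1.828×10^-12/6.63×10^-34 = 2.76×10^21 Hz.

f = 2.76×10^21 Hz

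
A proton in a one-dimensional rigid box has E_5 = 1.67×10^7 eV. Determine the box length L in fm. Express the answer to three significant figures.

L = 17.5 fm

From E_n = n²h²/(8m_pL²), L = n·h/√(8m_pE_n).
E_5 = 1.67×10^7 eV = 2.675×10^-12 J, so L = 5·6.626×10^-34/√(8·1.673×10^-27·2.675×10^-12) = 1.75×10^-14 m = 17.5 fm.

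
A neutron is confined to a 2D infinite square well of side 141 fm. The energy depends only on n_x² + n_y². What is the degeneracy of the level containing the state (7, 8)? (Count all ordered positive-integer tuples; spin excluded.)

The level has n_x² + n_y² = 113. The ordered positive-integer solutions are (7, 8), (8, 7).
That gives 2 states.

degeneracy = 2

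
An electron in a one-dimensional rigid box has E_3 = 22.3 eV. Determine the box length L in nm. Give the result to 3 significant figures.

From E_n = n²h²/(8m_eL²), L = n·h/√(8m_eE_n).
E_3 = 22.3 eV = 3.572×10^-18 J, so L = 3·6.626×10^-34/√(8·9.109×10^-31·3.572×10^-18) = 3.90×10^-10 m = 0.390 nm.

L = 0.390 nm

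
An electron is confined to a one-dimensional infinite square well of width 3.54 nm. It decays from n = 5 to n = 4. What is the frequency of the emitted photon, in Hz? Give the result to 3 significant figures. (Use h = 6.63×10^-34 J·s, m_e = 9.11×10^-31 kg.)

E_1 = h²/(8m_eL²) = 4.813×10^-21 J and ΔE = (5² − 4²)E_1 = 4.332×10^-20 J.
f = ΔE/h = 4.332×10^-20/6.63×10^-34 = 6.53×10^13 Hz.

f = 6.53×10^13 Hz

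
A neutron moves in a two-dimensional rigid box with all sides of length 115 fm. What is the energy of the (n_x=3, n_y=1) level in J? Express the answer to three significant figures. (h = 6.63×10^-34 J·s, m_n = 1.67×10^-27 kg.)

E = 2.49×10^-14 J

For a 2D rectangular well E = (h²/8m_n)·Σ n_i²/L_i² = (6.63×10^-34)²/(8·1.67×10^-27) · [3²/(115 fm)² + 1²/(115 fm)²].
Evaluating gives E = 2.49×10^-14 J.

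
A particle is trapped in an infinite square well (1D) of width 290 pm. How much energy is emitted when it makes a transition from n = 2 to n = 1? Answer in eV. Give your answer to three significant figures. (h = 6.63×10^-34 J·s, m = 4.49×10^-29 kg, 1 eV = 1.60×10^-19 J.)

E_1 = h²/(8mL²) = 1.455×10^-20 J.
|ΔE| = |2² − 1²|·E_1 = 3·1.455×10^-20 J = 4.365×10^-20 J = 0.273 eV.

|ΔE| = 0.273 eV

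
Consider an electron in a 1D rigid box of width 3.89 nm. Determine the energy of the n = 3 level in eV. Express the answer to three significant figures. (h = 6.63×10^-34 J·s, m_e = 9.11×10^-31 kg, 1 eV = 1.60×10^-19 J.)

For an infinite well E_n = n²h²/(8m_eL²), so E_1 = h²/(8m_eL²) = (6.63×10^-34)²/(8·9.11×10^-31·(3.89×10^-9 m)²) = 3.986×10^-21 J.
Then E_3 = 3²·E_1 = 9·3.986×10^-21 J = 3.587×10^-20 J.
Converting, E_3 = 3.587×10^-20 J / (1.60×10^-19 J/eV) = 0.224 eV.

E_3 = 0.224 eV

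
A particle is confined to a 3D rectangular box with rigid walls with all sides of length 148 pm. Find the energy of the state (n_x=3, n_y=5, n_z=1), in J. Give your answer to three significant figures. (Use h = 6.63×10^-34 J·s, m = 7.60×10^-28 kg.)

E = 1.16×10^-19 J

For a 3D rectangular well E = (h²/8m)·Σ n_i²/L_i² = (6.63×10^-34)²/(8·7.60×10^-28) · [3²/(148 pm)² + 5²/(148 pm)² + 1²/(148 pm)²].
Evaluating gives E = 1.16×10^-19 J.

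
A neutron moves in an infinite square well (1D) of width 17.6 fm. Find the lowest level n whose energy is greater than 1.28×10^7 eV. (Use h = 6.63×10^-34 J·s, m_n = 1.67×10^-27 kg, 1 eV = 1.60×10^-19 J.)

E_1 = h²/(8m_nL²) = 1.062×10^-13 J = 6.638×10^5 eV.
Need n² > 1.28×10^7/6.638×10^5 = 19.28, i.e. n > 4.391.
The smallest integer satisfying this is n = 5.

n = 5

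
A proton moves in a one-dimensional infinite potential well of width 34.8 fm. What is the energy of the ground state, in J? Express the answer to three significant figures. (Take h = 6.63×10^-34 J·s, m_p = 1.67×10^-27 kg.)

E_1 = 2.72×10^-14 J

For an infinite well E_n = n²h²/(8m_pL²), so E_1 = h²/(8m_pL²) = (6.63×10^-34)²/(8·1.67×10^-27·(3.48×10^-14 m)²) = 2.717×10^-14 J.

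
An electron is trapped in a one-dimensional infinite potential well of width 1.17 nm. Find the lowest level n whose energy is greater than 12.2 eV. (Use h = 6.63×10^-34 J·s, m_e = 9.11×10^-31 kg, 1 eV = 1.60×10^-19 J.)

E_1 = h²/(8m_eL²) = 4.406×10^-20 J = 0.2754 eV.
Need n² > 12.2/0.2754 = 44.30, i.e. n > 6.656.
The smallest integer satisfying this is n = 7.

n = 7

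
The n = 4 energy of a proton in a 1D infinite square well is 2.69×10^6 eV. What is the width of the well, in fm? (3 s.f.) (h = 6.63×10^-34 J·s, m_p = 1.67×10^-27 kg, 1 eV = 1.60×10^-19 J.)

From E_n = n²h²/(8m_pL²), L = n·h/√(8m_pE_n).
E_4 = 2.69×10^6 eV = 4.304×10^-13 J, so L = 4·6.63×10^-34/√(8·1.67×10^-27·4.304×10^-13) = 3.50×10^-14 m = 35.0 fm.

L = 35.0 fm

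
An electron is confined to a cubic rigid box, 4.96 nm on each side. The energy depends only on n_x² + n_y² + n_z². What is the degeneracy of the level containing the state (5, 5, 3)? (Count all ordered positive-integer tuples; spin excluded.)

The level has n_x² + n_y² + n_z² = 59. The ordered positive-integer solutions are (1, 3, 7), (1, 7, 3), (3, 1, 7), (3, 5, 5), (3, 7, 1), (5, 3, 5), (5, 5, 3), (7, 1, 3), (7, 3, 1).
That gives 9 states.

degeneracy = 9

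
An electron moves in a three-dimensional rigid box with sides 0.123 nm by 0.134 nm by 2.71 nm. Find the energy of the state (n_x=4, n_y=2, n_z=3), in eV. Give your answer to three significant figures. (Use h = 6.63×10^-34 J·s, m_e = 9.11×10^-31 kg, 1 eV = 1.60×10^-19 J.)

For a 3D rectangular well E = (h²/8m_e)·Σ n_i²/L_i² = (6.63×10^-34)²/(8·9.11×10^-31) · [4²/(0.123 nm)² + 2²/(0.134 nm)² + 3²/(2.71 nm)²].
Evaluating gives E = 7.730×10^-17 J = 483 eV.

E = 483 eV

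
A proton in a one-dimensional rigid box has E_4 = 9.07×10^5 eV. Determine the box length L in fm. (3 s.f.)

From E_n = n²h²/(8m_pL²), L = n·h/√(8m_pE_n).
E_4 = 9.07×10^5 eV = 1.453×10^-13 J, so L = 4·6.626×10^-34/√(8·1.673×10^-27·1.453×10^-13) = 6.01×10^-14 m = 60.1 fm.

L = 60.1 fm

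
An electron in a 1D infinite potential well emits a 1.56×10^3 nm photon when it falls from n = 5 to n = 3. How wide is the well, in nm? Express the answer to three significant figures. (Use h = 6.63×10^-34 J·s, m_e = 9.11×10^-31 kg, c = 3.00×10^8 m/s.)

L = 2.75 nm

The photon carries ΔE = hc/λ = 6.63×10^-34·3.00×10^8/1.56×10^-6 m = 1.275×10^-19 J.
Since ΔE = (5² − 3²)E_1, E_1 = 7.969×10^-21 J, and L = h/√(8m_eE_1) = 2.75×10^-9 m = 2.75 nm.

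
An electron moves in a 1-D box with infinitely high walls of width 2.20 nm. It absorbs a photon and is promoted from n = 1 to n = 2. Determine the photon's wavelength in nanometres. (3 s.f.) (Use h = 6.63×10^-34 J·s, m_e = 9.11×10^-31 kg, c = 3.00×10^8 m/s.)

E_1 = h²/(8m_eL²) = 1.246×10^-20 J, so ΔE = (2² − 1²)E_1 = 3.738×10^-20 J.
λ = hc/ΔE = (6.63×10^-34·3.00×10^8)/3.738×10^-20 = 5.32×10^-6 m = 5.32×10^3 nm.

λ = 5.32×10^3 nm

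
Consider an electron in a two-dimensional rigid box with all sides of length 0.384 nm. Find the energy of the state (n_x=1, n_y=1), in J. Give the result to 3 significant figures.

For a 2D rectangular well E = (h²/8m_e)·Σ n_i²/L_i² = (6.626×10^-34)²/(8·9.109×10^-31) · [1²/(0.384 nm)² + 1²/(0.384 nm)²].
Evaluating gives E = 8.17×10^-19 J.

E = 8.17×10^-19 J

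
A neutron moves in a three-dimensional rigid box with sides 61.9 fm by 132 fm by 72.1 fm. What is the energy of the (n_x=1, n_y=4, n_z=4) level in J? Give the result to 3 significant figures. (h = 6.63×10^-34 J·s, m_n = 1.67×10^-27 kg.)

E = 1.40×10^-13 J

For a 3D rectangular well E = (h²/8m_n)·Σ n_i²/L_i² = (6.63×10^-34)²/(8·1.67×10^-27) · [1²/(61.9 fm)² + 4²/(132 fm)² + 4²/(72.1 fm)²].
Evaluating gives E = 1.40×10^-13 J.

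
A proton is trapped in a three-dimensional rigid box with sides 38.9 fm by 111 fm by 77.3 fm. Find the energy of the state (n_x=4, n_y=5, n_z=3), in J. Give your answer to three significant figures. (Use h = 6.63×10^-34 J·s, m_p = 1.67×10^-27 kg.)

E = 4.64×10^-13 J

For a 3D rectangular well E = (h²/8m_p)·Σ n_i²/L_i² = (6.63×10^-34)²/(8·1.67×10^-27) · [4²/(38.9 fm)² + 5²/(111 fm)² + 3²/(77.3 fm)²].
Evaluating gives E = 4.64×10^-13 J.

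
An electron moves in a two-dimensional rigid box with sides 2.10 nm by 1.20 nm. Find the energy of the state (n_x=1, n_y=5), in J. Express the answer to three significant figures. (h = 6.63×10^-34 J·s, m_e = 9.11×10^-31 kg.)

E = 1.06×10^-18 J

For a 2D rectangular well E = (h²/8m_e)·Σ n_i²/L_i² = (6.63×10^-34)²/(8·9.11×10^-31) · [1²/(2.10 nm)² + 5²/(1.20 nm)²].
Evaluating gives E = 1.06×10^-18 J.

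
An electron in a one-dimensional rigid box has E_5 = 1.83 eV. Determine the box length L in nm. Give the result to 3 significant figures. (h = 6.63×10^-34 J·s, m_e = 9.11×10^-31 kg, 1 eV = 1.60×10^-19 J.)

L = 2.27 nm

From E_n = n²h²/(8m_eL²), L = n·h/√(8m_eE_n).
E_5 = 1.83 eV = 2.928×10^-19 J, so L = 5·6.63×10^-34/√(8·9.11×10^-31·2.928×10^-19) = 2.27×10^-9 m = 2.27 nm.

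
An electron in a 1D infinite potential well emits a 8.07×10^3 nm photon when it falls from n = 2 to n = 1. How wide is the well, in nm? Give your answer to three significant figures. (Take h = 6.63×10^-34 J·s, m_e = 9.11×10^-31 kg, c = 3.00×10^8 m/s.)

The photon carries ΔE = hc/λ = 6.63×10^-34·3.00×10^8/8.07×10^-6 m = 2.465×10^-20 J.
Since ΔE = (2² − 1²)E_1, E_1 = 8.217×10^-21 J, and L = h/√(8m_eE_1) = 2.71×10^-9 m = 2.71 nm.

L = 2.71 nm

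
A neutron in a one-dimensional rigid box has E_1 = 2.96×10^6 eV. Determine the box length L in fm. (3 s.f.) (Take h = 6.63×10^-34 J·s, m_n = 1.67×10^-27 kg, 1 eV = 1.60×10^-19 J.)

L = 8.33 fm

From E_n = n²h²/(8m_nL²), L = n·h/√(8m_nE_n).
E_1 = 2.96×10^6 eV = 4.736×10^-13 J, so L = 1·6.63×10^-34/√(8·1.67×10^-27·4.736×10^-13) = 8.33×10^-15 m = 8.33 fm.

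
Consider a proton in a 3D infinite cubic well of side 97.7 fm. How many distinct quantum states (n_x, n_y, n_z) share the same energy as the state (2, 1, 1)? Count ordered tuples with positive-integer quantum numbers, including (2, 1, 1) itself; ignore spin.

degeneracy = 3

The level has n_x² + n_y² + n_z² = 6. The ordered positive-integer solutions are (1, 1, 2), (1, 2, 1), (2, 1, 1).
That gives 3 states.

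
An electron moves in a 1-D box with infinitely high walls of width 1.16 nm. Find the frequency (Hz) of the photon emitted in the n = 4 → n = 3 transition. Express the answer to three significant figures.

E_1 = h²/(8m_eL²) = 4.477×10^-20 J and ΔE = (4² − 3²)E_1 = 3.134×10^-19 J.
f = ΔE/h = 3.134×10^-19/6.626×10^-34 = 4.73×10^14 Hz.

f = 4.73×10^14 Hz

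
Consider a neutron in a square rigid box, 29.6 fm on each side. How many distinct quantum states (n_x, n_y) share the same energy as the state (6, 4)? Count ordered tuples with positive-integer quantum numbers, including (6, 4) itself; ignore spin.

degeneracy = 2

The level has n_x² + n_y² = 52. The ordered positive-integer solutions are (4, 6), (6, 4).
That gives 2 states.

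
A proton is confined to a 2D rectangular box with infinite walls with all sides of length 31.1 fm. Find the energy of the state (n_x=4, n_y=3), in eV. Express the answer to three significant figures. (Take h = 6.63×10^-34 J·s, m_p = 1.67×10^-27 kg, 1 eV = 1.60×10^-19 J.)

E = 5.32×10^6 eV

For a 2D rectangular well E = (h²/8m_p)·Σ n_i²/L_i² = (6.63×10^-34)²/(8·1.67×10^-27) · [4²/(31.1 fm)² + 3²/(31.1 fm)²].
Evaluating gives E = 8.504×10^-13 J = 5.32×10^6 eV.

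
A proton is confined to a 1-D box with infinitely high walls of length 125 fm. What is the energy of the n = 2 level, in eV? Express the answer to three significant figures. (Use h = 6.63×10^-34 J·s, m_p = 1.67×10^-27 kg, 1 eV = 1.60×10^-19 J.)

For an infinite well E_n = n²h²/(8m_pL²), so E_1 = h²/(8m_pL²) = (6.63×10^-34)²/(8·1.67×10^-27·(1.25×10^-13 m)²) = 2.106×10^-15 J.
Then E_2 = 2²·E_1 = 4·2.106×10^-15 J = 8.424×10^-15 J.
Converting, E_2 = 8.424×10^-15 J / (1.60×10^-19 J/eV) = 5.26×10^4 eV.

E_2 = 5.26×10^4 eV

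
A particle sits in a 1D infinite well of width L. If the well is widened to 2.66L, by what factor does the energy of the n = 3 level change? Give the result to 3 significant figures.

E_n ∝ 1/L², so the energy scales by 1/2.66² = 0.141.

0.141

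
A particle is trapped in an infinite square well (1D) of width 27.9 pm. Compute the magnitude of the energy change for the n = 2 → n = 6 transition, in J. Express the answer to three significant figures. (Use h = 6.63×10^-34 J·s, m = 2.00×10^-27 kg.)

|ΔE| = 1.13×10^-18 J

E_1 = h²/(8mL²) = 3.529×10^-20 J.
|ΔE| = |2² − 6²|·E_1 = 32·3.529×10^-20 J = 1.13×10^-18 J.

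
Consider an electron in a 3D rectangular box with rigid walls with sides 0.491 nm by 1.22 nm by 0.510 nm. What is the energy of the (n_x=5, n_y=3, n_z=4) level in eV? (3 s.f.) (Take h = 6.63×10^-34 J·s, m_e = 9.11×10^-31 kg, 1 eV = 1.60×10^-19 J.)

E = 64.6 eV

For a 3D rectangular well E = (h²/8m_e)·Σ n_i²/L_i² = (6.63×10^-34)²/(8·9.11×10^-31) · [5²/(0.491 nm)² + 3²/(1.22 nm)² + 4²/(0.510 nm)²].
Evaluating gives E = 1.033×10^-17 J = 64.6 eV.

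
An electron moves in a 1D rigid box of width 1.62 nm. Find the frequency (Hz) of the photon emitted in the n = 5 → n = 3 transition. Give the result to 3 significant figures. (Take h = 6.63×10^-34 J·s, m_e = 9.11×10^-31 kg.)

f = 5.55×10^14 Hz

E_1 = h²/(8m_eL²) = 2.298×10^-20 J and ΔE = (5² − 3²)E_1 = 3.677×10^-19 J.
f = ΔE/h = 3.677×10^-19/6.63×10^-34 = 5.55×10^14 Hz.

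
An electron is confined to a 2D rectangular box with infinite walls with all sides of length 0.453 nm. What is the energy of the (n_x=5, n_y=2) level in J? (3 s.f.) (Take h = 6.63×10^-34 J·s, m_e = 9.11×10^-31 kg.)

For a 2D rectangular well E = (h²/8m_e)·Σ n_i²/L_i² = (6.63×10^-34)²/(8·9.11×10^-31) · [5²/(0.453 nm)² + 2²/(0.453 nm)²].
Evaluating gives E = 8.52×10^-18 J.

E = 8.52×10^-18 J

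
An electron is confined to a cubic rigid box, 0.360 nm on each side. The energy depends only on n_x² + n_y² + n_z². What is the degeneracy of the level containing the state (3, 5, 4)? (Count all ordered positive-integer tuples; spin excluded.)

The level has n_x² + n_y² + n_z² = 50. The ordered positive-integer solutions are (3, 4, 5), (3, 5, 4), (4, 3, 5), (4, 5, 3), (5, 3, 4), (5, 4, 3).
That gives 6 states.

degeneracy = 6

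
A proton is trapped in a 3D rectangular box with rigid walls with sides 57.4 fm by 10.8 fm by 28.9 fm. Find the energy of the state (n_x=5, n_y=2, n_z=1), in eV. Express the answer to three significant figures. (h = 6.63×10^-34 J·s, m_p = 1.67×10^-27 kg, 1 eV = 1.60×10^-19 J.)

For a 3D rectangular well E = (h²/8m_p)·Σ n_i²/L_i² = (6.63×10^-34)²/(8·1.67×10^-27) · [5²/(57.4 fm)² + 2²/(10.8 fm)² + 1²/(28.9 fm)²].
Evaluating gives E = 1.417×10^-12 J = 8.86×10^6 eV.

E = 8.86×10^6 eV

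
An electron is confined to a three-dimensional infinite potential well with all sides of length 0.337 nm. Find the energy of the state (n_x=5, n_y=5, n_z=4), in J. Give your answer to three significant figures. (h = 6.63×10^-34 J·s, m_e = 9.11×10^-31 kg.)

For a 3D rectangular well E = (h²/8m_e)·Σ n_i²/L_i² = (6.63×10^-34)²/(8·9.11×10^-31) · [5²/(0.337 nm)² + 5²/(0.337 nm)² + 4²/(0.337 nm)²].
Evaluating gives E = 3.51×10^-17 J.

E = 3.51×10^-17 J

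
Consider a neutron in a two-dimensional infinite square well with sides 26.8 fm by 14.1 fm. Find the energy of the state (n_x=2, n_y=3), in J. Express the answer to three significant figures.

For a 2D rectangular well E = (h²/8m_n)·Σ n_i²/L_i² = (6.626×10^-34)²/(8·1.675×10^-27) · [2²/(26.8 fm)² + 3²/(14.1 fm)²].
Evaluating gives E = 1.67×10^-12 J.

E = 1.67×10^-12 J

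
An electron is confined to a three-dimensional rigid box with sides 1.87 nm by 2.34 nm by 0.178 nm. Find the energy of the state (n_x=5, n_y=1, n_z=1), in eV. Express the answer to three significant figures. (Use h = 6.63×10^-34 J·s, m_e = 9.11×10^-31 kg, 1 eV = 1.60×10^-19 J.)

E = 14.7 eV

For a 3D rectangular well E = (h²/8m_e)·Σ n_i²/L_i² = (6.63×10^-34)²/(8·9.11×10^-31) · [5²/(1.87 nm)² + 1²/(2.34 nm)² + 1²/(0.178 nm)²].
Evaluating gives E = 2.346×10^-18 J = 14.7 eV.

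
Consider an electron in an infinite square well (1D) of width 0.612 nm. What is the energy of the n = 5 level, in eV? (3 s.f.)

For an infinite well E_n = n²h²/(8m_eL²), so E_1 = h²/(8m_eL²) = (6.626×10^-34)²/(8·9.109×10^-31·(6.12×10^-10 m)²) = 1.609×10^-19 J.
Then E_5 = 5²·E_1 = 25·1.609×10^-19 J = 4.022×10^-18 J.
Converting, E_5 = 4.022×10^-18 J / (1.602×10^-19 J/eV) = 25.1 eV.

E_5 = 25.1 eV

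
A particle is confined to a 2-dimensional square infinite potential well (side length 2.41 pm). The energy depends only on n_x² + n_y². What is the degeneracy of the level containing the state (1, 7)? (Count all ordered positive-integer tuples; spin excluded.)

The level has n_x² + n_y² = 50. The ordered positive-integer solutions are (1, 7), (5, 5), (7, 1).
That gives 3 states.

degeneracy = 3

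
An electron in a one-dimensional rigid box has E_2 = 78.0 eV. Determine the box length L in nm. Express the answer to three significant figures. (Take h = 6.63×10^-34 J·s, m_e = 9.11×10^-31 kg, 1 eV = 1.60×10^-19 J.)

L = 0.139 nm

From E_n = n²h²/(8m_eL²), L = n·h/√(8m_eE_n).
E_2 = 78.0 eV = 1.248×10^-17 J, so L = 2·6.63×10^-34/√(8·9.11×10^-31·1.248×10^-17) = 1.39×10^-10 m = 0.139 nm.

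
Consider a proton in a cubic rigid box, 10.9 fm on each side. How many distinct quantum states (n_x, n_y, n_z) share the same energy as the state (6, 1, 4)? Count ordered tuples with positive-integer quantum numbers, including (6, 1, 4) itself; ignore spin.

The level has n_x² + n_y² + n_z² = 53. The ordered positive-integer solutions are (1, 4, 6), (1, 6, 4), (4, 1, 6), (4, 6, 1), (6, 1, 4), (6, 4, 1).
That gives 6 states.

degeneracy = 6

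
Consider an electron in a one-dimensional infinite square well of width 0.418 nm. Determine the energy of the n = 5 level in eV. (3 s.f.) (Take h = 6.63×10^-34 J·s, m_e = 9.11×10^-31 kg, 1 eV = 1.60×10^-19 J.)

E_5 = 53.9 eV

For an infinite well E_n = n²h²/(8m_eL²), so E_1 = h²/(8m_eL²) = (6.63×10^-34)²/(8·9.11×10^-31·(4.18×10^-10 m)²) = 3.452×10^-19 J.
Then E_5 = 5²·E_1 = 25·3.452×10^-19 J = 8.630×10^-18 J.
Converting, E_5 = 8.630×10^-18 J / (1.60×10^-19 J/eV) = 53.9 eV.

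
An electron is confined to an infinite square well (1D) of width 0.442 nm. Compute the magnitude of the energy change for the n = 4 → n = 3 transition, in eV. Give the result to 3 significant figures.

|ΔE| = 13.5 eV

E_1 = h²/(8m_eL²) = 3.084×10^-19 J.
|ΔE| = |4² − 3²|·E_1 = 7·3.084×10^-19 J = 2.159×10^-18 J = 13.5 eV.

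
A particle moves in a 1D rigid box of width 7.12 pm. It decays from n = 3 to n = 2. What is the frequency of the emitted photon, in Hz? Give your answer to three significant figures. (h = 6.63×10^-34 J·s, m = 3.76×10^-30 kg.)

f = 2.17×10^18 Hz

E_1 = h²/(8mL²) = 2.883×10^-16 J and ΔE = (3² − 2²)E_1 = 1.442×10^-15 J.
f = ΔE/h = 1.442×10^-15/6.63×10^-34 = 2.17×10^18 Hz.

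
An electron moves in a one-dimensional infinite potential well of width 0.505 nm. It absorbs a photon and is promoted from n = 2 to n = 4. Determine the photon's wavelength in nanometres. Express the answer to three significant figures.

λ = 70.1 nm

E_1 = h²/(8m_eL²) = 2.362×10^-19 J, so ΔE = (4² − 2²)E_1 = 2.834×10^-18 J.
λ = hc/ΔE = (6.626×10^-34·2.998×10^8)/2.834×10^-18 = 7.01×10^-8 m = 70.1 nm.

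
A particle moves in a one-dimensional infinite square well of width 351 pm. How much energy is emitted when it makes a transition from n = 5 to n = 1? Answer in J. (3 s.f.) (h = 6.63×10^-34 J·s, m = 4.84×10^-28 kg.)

E_1 = h²/(8mL²) = 9.215×10^-22 J.
|ΔE| = |5² − 1²|·E_1 = 24·9.215×10^-22 J = 2.21×10^-20 J.

|ΔE| = 2.21×10^-20 J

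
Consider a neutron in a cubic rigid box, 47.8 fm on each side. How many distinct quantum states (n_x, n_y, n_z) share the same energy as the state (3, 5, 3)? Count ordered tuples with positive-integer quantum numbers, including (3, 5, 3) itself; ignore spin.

The level has n_x² + n_y² + n_z² = 43. The ordered positive-integer solutions are (3, 3, 5), (3, 5, 3), (5, 3, 3).
That gives 3 states.

degeneracy = 3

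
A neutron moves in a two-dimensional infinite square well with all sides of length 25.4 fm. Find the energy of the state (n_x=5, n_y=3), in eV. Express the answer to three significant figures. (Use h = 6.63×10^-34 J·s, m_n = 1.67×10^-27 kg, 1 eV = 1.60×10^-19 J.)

For a 2D rectangular well E = (h²/8m_n)·Σ n_i²/L_i² = (6.63×10^-34)²/(8·1.67×10^-27) · [5²/(25.4 fm)² + 3²/(25.4 fm)²].
Evaluating gives E = 1.734×10^-12 J = 1.08×10^7 eV.

E = 1.08×10^7 eV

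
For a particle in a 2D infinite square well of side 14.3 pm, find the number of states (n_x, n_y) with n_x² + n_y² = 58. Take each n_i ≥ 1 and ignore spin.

The level has n_x² + n_y² = 58. The ordered positive-integer solutions are (3, 7), (7, 3).
That gives 2 states.

degeneracy = 2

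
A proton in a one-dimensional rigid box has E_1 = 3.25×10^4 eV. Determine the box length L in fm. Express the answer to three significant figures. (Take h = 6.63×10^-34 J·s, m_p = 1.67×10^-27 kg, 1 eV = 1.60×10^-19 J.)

L = 79.5 fm

From E_n = n²h²/(8m_pL²), L = n·h/√(8m_pE_n).
E_1 = 3.25×10^4 eV = 5.200×10^-15 J, so L = 1·6.63×10^-34/√(8·1.67×10^-27·5.200×10^-15) = 7.95×10^-14 m = 79.5 fm.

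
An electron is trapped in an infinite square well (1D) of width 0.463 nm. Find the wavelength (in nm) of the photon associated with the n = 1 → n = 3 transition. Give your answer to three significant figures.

E_1 = h²/(8m_eL²) = 2.810×10^-19 J, so ΔE = (3² − 1²)E_1 = 2.248×10^-18 J.
λ = hc/ΔE = (6.626×10^-34·2.998×10^8)/2.248×10^-18 = 8.84×10^-8 m = 88.4 nm.

λ = 88.4 nm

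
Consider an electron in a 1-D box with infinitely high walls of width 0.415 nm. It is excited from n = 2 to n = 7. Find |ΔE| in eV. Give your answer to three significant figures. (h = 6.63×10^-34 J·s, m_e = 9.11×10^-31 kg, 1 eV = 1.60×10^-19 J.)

|ΔE| = 98.5 eV

E_1 = h²/(8m_eL²) = 3.502×10^-19 J.
|ΔE| = |2² − 7²|·E_1 = 45·3.502×10^-19 J = 1.576×10^-17 J = 98.5 eV.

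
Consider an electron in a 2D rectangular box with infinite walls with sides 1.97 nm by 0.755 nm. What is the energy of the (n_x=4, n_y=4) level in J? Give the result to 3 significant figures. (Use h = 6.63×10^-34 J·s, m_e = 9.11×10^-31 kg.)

E = 1.94×10^-18 J

For a 2D rectangular well E = (h²/8m_e)·Σ n_i²/L_i² = (6.63×10^-34)²/(8·9.11×10^-31) · [4²/(1.97 nm)² + 4²/(0.755 nm)²].
Evaluating gives E = 1.94×10^-18 J.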